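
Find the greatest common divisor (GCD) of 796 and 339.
1

Using the Euclidean algorithm:
796 = 2 × 339 + 118
339 = 2 × 118 + 103
118 = 1 × 103 + 15
103 = 6 × 15 + 13
15 = 1 × 13 + 2
13 = 6 × 2 + 1
2 = 2 × 1 + 0

GCD(796, 339) = 1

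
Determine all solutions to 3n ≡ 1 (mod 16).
11

Since gcd(3, 16) = 1 divides 1, a solution exists.
Multiply both sides by the inverse of 3 mod 16:
  3^(-1) mod 16 = 11
  x ≡ 11 × 1 ≡ 11 ≡ 11 (mod 16)
Verification: 3 × 11 = 33 = 2 × 16 + 1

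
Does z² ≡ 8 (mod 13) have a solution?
By Euler's criterion: 8^{6} ≡ 12 (mod 13). Since this equals -1 (≡ 12), 8 is not a QR.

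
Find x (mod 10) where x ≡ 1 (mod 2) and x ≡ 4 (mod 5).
M = 2 × 5 = 10. M₁ = 5, y₁ ≡ 1 (mod 2). M₂ = 2, y₂ ≡ 3 (mod 5). x = 1×5×1 + 4×2×3 ≡ 9 (mod 10)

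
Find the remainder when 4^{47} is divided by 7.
By Fermat: 4^{6} ≡ 1 (mod 7). 47 = 7×6 + 5. So 4^{47} ≡ 4^{5} ≡ 2 (mod 7)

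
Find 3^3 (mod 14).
3 = 2 + 1 (binary 11). Repeated squaring mod 14: 3^1 ≡ 3; 3^2 ≡ 3² = 9 ≡ 9. Multiply: 3^3 = 3^2 × 3^1 ≡ 9 × 3 (mod 14): 9 × 3 = 27 ≡ 13. So 3^3 ≡ 13 (mod 14).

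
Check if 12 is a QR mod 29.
By Euler's criterion: 12^{14} ≡ 28 (mod 29). Since this equals -1 (≡ 28), 12 is not a QR.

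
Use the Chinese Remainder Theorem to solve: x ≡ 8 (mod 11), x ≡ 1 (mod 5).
41

Using the Chinese Remainder Theorem:
M = product of moduli = 55
For equation 1: M_1 = 5, 5 ≡ 5 (mod 11), inverse of 5 mod 11 is 9 (check: 5 × 9 = 45 ≡ 1 (mod 11))
For equation 2: M_2 = 11, 11 ≡ 1 (mod 5), inverse of 11 mod 5 is 1 (check: 1 × 1 = 1 ≡ 1 (mod 5))
Combine: x ≡ Σ r_i×M_i×(M_i⁻¹ mod m_i) = 8×5×9 + 1×11×1 = 360 + 11 = 371
371 mod 55 = 41
x ≡ 41 (mod 55)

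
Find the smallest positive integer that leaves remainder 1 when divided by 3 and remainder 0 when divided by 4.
M = 3 × 4 = 12. M₁ = 4, y₁ ≡ 1 (mod 3). M₂ = 3, y₂ ≡ 3 (mod 4). z = 1×4×1 + 0×3×3 ≡ 4 (mod 12). The smallest positive such number is 4.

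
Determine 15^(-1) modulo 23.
15^(-1) ≡ 20 (mod 23). Verification: 15 × 20 = 300 ≡ 1 (mod 23)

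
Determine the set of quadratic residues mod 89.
QRs mod 89: {1, 2, 4, 5, 8, 9, 10, 11, 16, 17, 18, 20, 21, 22, 25, 32, 34, 36, 39, 40, 42, 44, 45, 47, 49, 50, 53, 55, 57, 64, 67, 68, 69, 71, 72, 73, 78, 79, 80, 81, 84, 85, 87, 88}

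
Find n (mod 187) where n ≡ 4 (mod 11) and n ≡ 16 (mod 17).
M = 11 × 17 = 187. M₁ = 17, y₁ ≡ 2 (mod 11). M₂ = 11, y₂ ≡ 14 (mod 17). n = 4×17×2 + 16×11×14 ≡ 169 (mod 187)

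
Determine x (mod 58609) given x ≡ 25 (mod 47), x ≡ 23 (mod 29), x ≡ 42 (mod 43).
55297

Using the Chinese Remainder Theorem:
M = product of moduli = 58609
For equation 1: M_1 = 1247, 1247 ≡ 25 (mod 47), inverse of 1247 mod 47 is 32 (check: 25 × 32 = 800 ≡ 1 (mod 47))
For equation 2: M_2 = 2021, 2021 ≡ 20 (mod 29), inverse of 2021 mod 29 is 16 (check: 20 × 16 = 320 ≡ 1 (mod 29))
For equation 3: M_3 = 1363, 1363 ≡ 30 (mod 43), inverse of 1363 mod 43 is 33 (check: 30 × 33 = 990 ≡ 1 (mod 43))
Combine: x ≡ Σ r_i×M_i×(M_i⁻¹ mod m_i) = 25×1247×32 + 23×2021×16 + 42×1363×33 = 997600 + 743728 + 1889118 = 3630446
3630446 mod 58609 = 55297
x ≡ 55297 (mod 58609)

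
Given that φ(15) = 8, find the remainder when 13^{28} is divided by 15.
By Euler: 13^{8} ≡ 1 (mod 15) since gcd(13, 15) = 1. 28 = 3×8 + 4. So 13^{28} ≡ 13^{4} ≡ 1 (mod 15)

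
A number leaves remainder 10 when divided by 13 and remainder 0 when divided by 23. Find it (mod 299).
M = 13 × 23 = 299. M₁ = 23, y₁ ≡ 4 (mod 13). M₂ = 13, y₂ ≡ 16 (mod 23). x = 10×23×4 + 0×13×16 ≡ 23 (mod 299)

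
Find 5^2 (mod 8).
2 = 2 (binary 10). Repeated squaring mod 8: 5^1 ≡ 5; 5^2 ≡ 5² = 25 ≡ 1. So 5^2 ≡ 1 (mod 8).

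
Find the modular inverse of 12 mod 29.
12^(-1) ≡ 17 (mod 29). Verification: 12 × 17 = 204 ≡ 1 (mod 29)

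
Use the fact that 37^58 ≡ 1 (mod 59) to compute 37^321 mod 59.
By Fermat: 37^{58} ≡ 1 (mod 59). 321 = 5×58 + 31. So 37^{321} ≡ 37^{31} ≡ 47 (mod 59)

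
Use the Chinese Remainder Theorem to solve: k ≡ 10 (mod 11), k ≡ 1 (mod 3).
10

Using the Chinese Remainder Theorem:
M = product of moduli = 33
For equation 1: M_1 = 3, 3 ≡ 3 (mod 11), inverse of 3 mod 11 is 4 (check: 3 × 4 = 12 ≡ 1 (mod 11))
For equation 2: M_2 = 11, 11 ≡ 2 (mod 3), inverse of 11 mod 3 is 2 (check: 2 × 2 = 4 ≡ 1 (mod 3))
Combine: k ≡ Σ r_i×M_i×(M_i⁻¹ mod m_i) = 10×3×4 + 1×11×2 = 120 + 22 = 142
142 mod 33 = 10
k ≡ 10 (mod 33)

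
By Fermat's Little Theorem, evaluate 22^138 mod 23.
By Fermat: 22^{22} ≡ 1 (mod 23). 138 = 6×22 + 6. So 22^{138} ≡ 22^{6} ≡ 1 (mod 23)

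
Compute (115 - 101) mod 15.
14

(115 - 101) = 14
14 mod 15 = 14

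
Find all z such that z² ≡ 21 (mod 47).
The square roots of 21 mod 47 are 16 and 31. Verify: 16² = 256 ≡ 21 (mod 47)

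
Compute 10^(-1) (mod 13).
10^(-1) ≡ 4 (mod 13). Verification: 10 × 4 = 40 ≡ 1 (mod 13)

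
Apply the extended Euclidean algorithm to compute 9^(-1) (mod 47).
Extended GCD: 9(21) + 47(-4) = 1. So 9^(-1) ≡ 21 ≡ 21 (mod 47). Verify: 9 × 21 = 189 ≡ 1 (mod 47)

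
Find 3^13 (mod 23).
Using repeated squaring. 13 = 8 + 4 + 1 (binary 1101). Repeated squaring mod 23: 3^1 ≡ 3; 3^2 ≡ 3² = 9 ≡ 9; 3^4 ≡ 9² = 81 ≡ 12; 3^8 ≡ 12² = 144 ≡ 6. Multiply: 3^13 = 3^8 × 3^4 × 3^1 ≡ 6 × 12 × 3 (mod 23): 6 × 12 = 72 ≡ 3; 3 × 3 = 9 ≡ 9. So 3^13 ≡ 9 (mod 23).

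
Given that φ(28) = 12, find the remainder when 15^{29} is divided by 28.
By Euler: 15^{12} ≡ 1 (mod 28) since gcd(15, 28) = 1. 29 = 2×12 + 5. So 15^{29} ≡ 15^{5} ≡ 15 (mod 28)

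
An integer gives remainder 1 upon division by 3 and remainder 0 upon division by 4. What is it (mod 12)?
M = 3 × 4 = 12. M₁ = 4, y₁ ≡ 1 (mod 3). M₂ = 3, y₂ ≡ 3 (mod 4). r = 1×4×1 + 0×3×3 ≡ 4 (mod 12). The smallest positive such number is 4.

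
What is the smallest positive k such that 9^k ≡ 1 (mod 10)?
Powers of 9 mod 10: 9^1≡9, 9^2≡1. Order = 2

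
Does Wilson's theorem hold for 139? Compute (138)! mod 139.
(138)! mod 139 = 138. Since this equals -1 (mod 139), Wilson confirms 139 is prime.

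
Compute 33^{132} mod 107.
86

Using successive squaring:
Binary expansion of 132: 10000100
Powers of 33 mod 107 (each is the square of the previous):
  33^1 ≡ 33 (mod 107)
  33^2 ≡ 33² = 1089 ≡ 19 (mod 107)
  33^4 ≡ 19² = 361 ≡ 40 (mod 107)
  33^8 ≡ 40² = 1600 ≡ 102 (mod 107)
  33^16 ≡ 102² = 10404 ≡ 25 (mod 107)
  33^32 ≡ 25² = 625 ≡ 90 (mod 107)
  33^64 ≡ 90² = 8100 ≡ 75 (mod 107)
  33^128 ≡ 75² = 5625 ≡ 61 (mod 107)
132 = 128 + 4, so 33^132 = 33^128 × 33^4 ≡ 61 × 40 (mod 107)
Multiplying step by step:
  61 × 40 = 2440 ≡ 86 (mod 107)
Result: 33^132 ≡ 86 (mod 107)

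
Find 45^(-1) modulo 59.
21

Using Extended Euclidean Algorithm:
gcd(45, 59) = 1
Bezout coefficients: 45 × 21 + 59 × -16 = 1
So 45 × 21 ≡ 1 (mod 59)
The inverse is 21 mod 59 = 21
Verification: 45 × 21 = 945 = 16 × 59 + 1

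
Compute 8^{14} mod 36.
28

Using successive squaring:
Binary expansion of 14: 1110
Powers of 8 mod 36 (each is the square of the previous):
  8^1 ≡ 8 (mod 36)
  8^2 ≡ 8² = 64 ≡ 28 (mod 36)
  8^4 ≡ 28² = 784 ≡ 28 (mod 36)
  8^8 ≡ 28² = 784 ≡ 28 (mod 36)
14 = 8 + 4 + 2, so 8^14 = 8^8 × 8^4 × 8^2 ≡ 28 × 28 × 28 (mod 36)
Multiplying step by step:
  28 × 28 = 784 ≡ 28 (mod 36)
  28 × 28 = 784 ≡ 28 (mod 36)
Result: 8^14 ≡ 28 (mod 36)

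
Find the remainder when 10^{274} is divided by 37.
By Fermat: 10^{36} ≡ 1 (mod 37). 274 = 7×36 + 22. So 10^{274} ≡ 10^{22} ≡ 10 (mod 37)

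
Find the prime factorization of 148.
2^2 × 37

Divide by primes starting from smallest:
148 ÷ 2 = 74
74 ÷ 2 = 37
37 ÷ 37 = 1

148 = 2^2 × 37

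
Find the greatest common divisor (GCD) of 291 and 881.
1

Using the Euclidean algorithm:
291 = 0 × 881 + 291
881 = 3 × 291 + 8
291 = 36 × 8 + 3
8 = 2 × 3 + 2
3 = 1 × 2 + 1
2 = 2 × 1 + 0

GCD(291, 881) = 1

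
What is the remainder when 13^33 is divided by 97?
Using repeated squaring. 33 = 32 + 1 (binary 100001). Repeated squaring mod 97: 13^1 ≡ 13; 13^2 ≡ 13² = 169 ≡ 72; 13^4 ≡ 72² = 5184 ≡ 43; 13^8 ≡ 43² = 1849 ≡ 6; 13^16 ≡ 6² = 36 ≡ 36; 13^32 ≡ 36² = 1296 ≡ 35. Multiply: 13^33 = 13^32 × 13^1 ≡ 35 × 13 (mod 97): 35 × 13 = 455 ≡ 67. So 13^33 ≡ 67 (mod 97).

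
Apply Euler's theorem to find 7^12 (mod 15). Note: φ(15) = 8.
By Euler: 7^{8} ≡ 1 (mod 15) since gcd(7, 15) = 1. 12 = 1×8 + 4. So 7^{12} ≡ 7^{4} ≡ 1 (mod 15)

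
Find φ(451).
400

Prime factorization: 451 = 11 × 41
Using the formula φ(n) = n × Π(1 - 1/p) for each prime factor p:
φ(451) = 451 × (1 - 1/11) × (1 - 1/41)
φ(451) = 400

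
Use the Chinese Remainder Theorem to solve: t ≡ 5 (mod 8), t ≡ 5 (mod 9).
M = 8 × 9 = 72. M₁ = 9, y₁ ≡ 1 (mod 8). M₂ = 8, y₂ ≡ 8 (mod 9). t = 5×9×1 + 5×8×8 ≡ 5 (mod 72)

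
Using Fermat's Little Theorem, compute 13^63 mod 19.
By Fermat: 13^{18} ≡ 1 (mod 19). 63 = 3×18 + 9. So 13^{63} ≡ 13^{9} ≡ 18 (mod 19)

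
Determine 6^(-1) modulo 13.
6^(-1) ≡ 11 (mod 13). Verification: 6 × 11 = 66 ≡ 1 (mod 13)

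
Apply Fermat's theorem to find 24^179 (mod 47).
By Fermat: 24^{46} ≡ 1 (mod 47). 179 = 3×46 + 41. So 24^{179} ≡ 24^{41} ≡ 32 (mod 47)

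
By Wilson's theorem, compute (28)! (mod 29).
By Wilson's theorem, (28)! ≡ -1 ≡ 28 (mod 29)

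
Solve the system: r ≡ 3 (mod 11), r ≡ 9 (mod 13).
M = 11 × 13 = 143. M₁ = 13, y₁ ≡ 6 (mod 11). M₂ = 11, y₂ ≡ 6 (mod 13). r = 3×13×6 + 9×11×6 ≡ 113 (mod 143)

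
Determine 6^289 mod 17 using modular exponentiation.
Using Fermat: 6^{16} ≡ 1 (mod 17). 289 ≡ 1 (mod 16). So 6^{289} ≡ 6^{1} ≡ 6 (mod 17)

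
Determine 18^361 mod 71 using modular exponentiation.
Using Fermat: 18^{70} ≡ 1 (mod 71). 361 ≡ 11 (mod 70). So 18^{361} ≡ 18^{11} ≡ 27 (mod 71)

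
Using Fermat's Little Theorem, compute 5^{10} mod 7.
2

By Fermat's Little Theorem, a^(p-1) ≡ 1 (mod p) for prime p and gcd(a, p) = 1
Here p = 7, so 5^6 ≡ 1 (mod 7)
We can reduce the exponent: 10 mod 6 = 4
So 5^10 ≡ 5^4 (mod 7)
Computing: 5^4 mod 7 = 2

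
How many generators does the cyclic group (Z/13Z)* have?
4

The number of primitive roots modulo p is φ(p-1) = φ(12)
φ(12) = 4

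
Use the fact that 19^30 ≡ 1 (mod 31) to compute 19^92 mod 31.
By Fermat: 19^{30} ≡ 1 (mod 31). 92 = 3×30 + 2. So 19^{92} ≡ 19^{2} ≡ 20 (mod 31)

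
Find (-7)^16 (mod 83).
Using repeated squaring. (-7) ≡ 76 (mod 83). 16 = 16 (binary 10000). Repeated squaring mod 83: 76^1 ≡ 76; 76^2 ≡ 76² = 5776 ≡ 49; 76^4 ≡ 49² = 2401 ≡ 77; 76^8 ≡ 77² = 5929 ≡ 36; 76^16 ≡ 36² = 1296 ≡ 51. So (-7)^16 ≡ 51 (mod 83).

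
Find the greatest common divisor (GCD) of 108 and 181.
1

Using the Euclidean algorithm:
108 = 0 × 181 + 108
181 = 1 × 108 + 73
108 = 1 × 73 + 35
73 = 2 × 35 + 3
35 = 11 × 3 + 2
3 = 1 × 2 + 1
2 = 2 × 1 + 0

GCD(108, 181) = 1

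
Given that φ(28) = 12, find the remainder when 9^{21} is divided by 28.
By Euler: 9^{12} ≡ 1 (mod 28) since gcd(9, 28) = 1. 21 = 1×12 + 9. So 9^{21} ≡ 9^{9} ≡ 1 (mod 28)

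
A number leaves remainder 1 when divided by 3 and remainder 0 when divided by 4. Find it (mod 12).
M = 3 × 4 = 12. M₁ = 4, y₁ ≡ 1 (mod 3). M₂ = 3, y₂ ≡ 3 (mod 4). m = 1×4×1 + 0×3×3 ≡ 4 (mod 12)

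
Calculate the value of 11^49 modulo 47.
Using Fermat: 11^{46} ≡ 1 (mod 47). 49 ≡ 3 (mod 46). So 11^{49} ≡ 11^{3} ≡ 15 (mod 47)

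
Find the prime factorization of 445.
5 × 89

Divide by primes starting from smallest:
445 ÷ 5 = 89
89 ÷ 89 = 1

445 = 5 × 89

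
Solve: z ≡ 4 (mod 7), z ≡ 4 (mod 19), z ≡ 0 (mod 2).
M = 7 × 19 × 2 = 266. M₁ = 38, y₁ ≡ 5 (mod 7). M₂ = 14, y₂ ≡ 15 (mod 19). M₃ = 133, y₃ ≡ 1 (mod 2). z = 4×38×5 + 4×14×15 + 0×133×1 ≡ 4 (mod 266)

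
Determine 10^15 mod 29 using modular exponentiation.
Using repeated squaring. 15 = 8 + 4 + 2 + 1 (binary 1111). Repeated squaring mod 29: 10^1 ≡ 10; 10^2 ≡ 10² = 100 ≡ 13; 10^4 ≡ 13² = 169 ≡ 24; 10^8 ≡ 24² = 576 ≡ 25. Multiply: 10^15 = 10^8 × 10^4 × 10^2 × 10^1 ≡ 25 × 24 × 13 × 10 (mod 29): 25 × 24 = 600 ≡ 20; 20 × 13 = 260 ≡ 28; 28 × 10 = 280 ≡ 19. So 10^15 ≡ 19 (mod 29).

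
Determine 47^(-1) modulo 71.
47^(-1) ≡ 68 (mod 71). Verification: 47 × 68 = 3196 ≡ 1 (mod 71)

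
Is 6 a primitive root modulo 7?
p - 1 = 6 has prime divisors 2, 3. Check 6^(6/q) mod 7 for each: 6^(6/2) = 6^3 ≡ 6, 6^(6/3) = 6^2 ≡ 1 (mod 7). Since 6^2 ≡ 1 (mod 7), the order of 6 divides 2 (in fact the order is 2) ≠ 6, so it is not a primitive root.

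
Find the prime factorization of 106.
2 × 53

Divide by primes starting from smallest:
106 ÷ 2 = 53
53 ÷ 53 = 1

106 = 2 × 53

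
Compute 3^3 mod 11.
3 = 2 + 1 (binary 11). Repeated squaring mod 11: 3^1 ≡ 3; 3^2 ≡ 3² = 9 ≡ 9. Multiply: 3^3 = 3^2 × 3^1 ≡ 9 × 3 (mod 11): 9 × 3 = 27 ≡ 5. So 3^3 ≡ 5 (mod 11).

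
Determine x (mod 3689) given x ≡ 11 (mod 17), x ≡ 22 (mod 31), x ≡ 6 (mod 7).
1014

Using the Chinese Remainder Theorem:
M = product of moduli = 3689
For equation 1: M_1 = 217, 217 ≡ 13 (mod 17), inverse of 217 mod 17 is 4 (check: 13 × 4 = 52 ≡ 1 (mod 17))
For equation 2: M_2 = 119, 119 ≡ 26 (mod 31), inverse of 119 mod 31 is 6 (check: 26 × 6 = 156 ≡ 1 (mod 31))
For equation 3: M_3 = 527, 527 ≡ 2 (mod 7), inverse of 527 mod 7 is 4 (check: 2 × 4 = 8 ≡ 1 (mod 7))
Combine: x ≡ Σ r_i×M_i×(M_i⁻¹ mod m_i) = 11×217×4 + 22×119×6 + 6×527×4 = 9548 + 15708 + 12648 = 37904
37904 mod 3689 = 1014
x ≡ 1014 (mod 3689)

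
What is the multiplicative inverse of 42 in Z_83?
2

Using Extended Euclidean Algorithm:
gcd(42, 83) = 1
Bezout coefficients: 42 × 2 + 83 × -1 = 1
So 42 × 2 ≡ 1 (mod 83)
The inverse is 2 mod 83 = 2
Verification: 42 × 2 = 84 = 1 × 83 + 1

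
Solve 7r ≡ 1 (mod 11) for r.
7^(-1) ≡ 8 (mod 11). Verification: 7 × 8 = 56 ≡ 1 (mod 11)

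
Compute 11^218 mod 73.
Using Fermat: 11^{72} ≡ 1 (mod 73). 218 ≡ 2 (mod 72). So 11^{218} ≡ 11^{2} ≡ 48 (mod 73)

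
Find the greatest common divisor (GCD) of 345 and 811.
1

Using the Euclidean algorithm:
345 = 0 × 811 + 345
811 = 2 × 345 + 121
345 = 2 × 121 + 103
121 = 1 × 103 + 18
103 = 5 × 18 + 13
18 = 1 × 13 + 5
13 = 2 × 5 + 3
5 = 1 × 3 + 2
3 = 1 × 2 + 1
2 = 2 × 1 + 0

GCD(345, 811) = 1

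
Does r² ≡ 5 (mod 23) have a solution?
By Euler's criterion: 5^{11} ≡ 22 (mod 23). Since this equals -1 (≡ 22), 5 is not a QR.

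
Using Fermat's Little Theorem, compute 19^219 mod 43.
By Fermat: 19^{42} ≡ 1 (mod 43). 219 ≡ 9 (mod 42). So 19^{219} ≡ 19^{9} ≡ 27 (mod 43)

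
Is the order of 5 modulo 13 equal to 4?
Yes, ord_13(5) = 4.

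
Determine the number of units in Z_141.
92

Prime factorization: 141 = 3 × 47
Using the formula φ(n) = n × Π(1 - 1/p) for each prime factor p:
φ(141) = 141 × (1 - 1/3) × (1 - 1/47)
φ(141) = 92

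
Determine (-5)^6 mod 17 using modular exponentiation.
(-5) ≡ 12 (mod 17). 6 = 4 + 2 (binary 110). Repeated squaring mod 17: 12^1 ≡ 12; 12^2 ≡ 12² = 144 ≡ 8; 12^4 ≡ 8² = 64 ≡ 13. Multiply: (-5)^6 ≡ 12^4 × 12^2 ≡ 13 × 8 (mod 17): 13 × 8 = 104 ≡ 2. So (-5)^6 ≡ 2 (mod 17).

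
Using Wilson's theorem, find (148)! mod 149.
By Wilson's theorem, (148)! ≡ -1 ≡ 148 (mod 149)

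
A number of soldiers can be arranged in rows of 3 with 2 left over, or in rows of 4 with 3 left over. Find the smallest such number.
M = 3 × 4 = 12. M₁ = 4, y₁ ≡ 1 (mod 3). M₂ = 3, y₂ ≡ 3 (mod 4). y = 2×4×1 + 3×3×3 ≡ 11 (mod 12). The smallest positive such number is 11.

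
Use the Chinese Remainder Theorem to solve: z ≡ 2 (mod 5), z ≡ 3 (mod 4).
M = 5 × 4 = 20. M₁ = 4, y₁ ≡ 4 (mod 5). M₂ = 5, y₂ ≡ 1 (mod 4). z = 2×4×4 + 3×5×1 ≡ 7 (mod 20)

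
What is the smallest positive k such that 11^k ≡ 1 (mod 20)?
Powers of 11 mod 20: 11^1≡11, 11^2≡1. Order = 2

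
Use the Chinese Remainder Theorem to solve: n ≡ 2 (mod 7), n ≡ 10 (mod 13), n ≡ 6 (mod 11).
842

Using the Chinese Remainder Theorem:
M = product of moduli = 1001
For equation 1: M_1 = 143, 143 ≡ 3 (mod 7), inverse of 143 mod 7 is 5 (check: 3 × 5 = 15 ≡ 1 (mod 7))
For equation 2: M_2 = 77, 77 ≡ 12 (mod 13), inverse of 77 mod 13 is 12 (check: 12 × 12 = 144 ≡ 1 (mod 13))
For equation 3: M_3 = 91, 91 ≡ 3 (mod 11), inverse of 91 mod 11 is 4 (check: 3 × 4 = 12 ≡ 1 (mod 11))
Combine: n ≡ Σ r_i×M_i×(M_i⁻¹ mod m_i) = 2×143×5 + 10×77×12 + 6×91×4 = 1430 + 9240 + 2184 = 12854
12854 mod 1001 = 842
n ≡ 842 (mod 1001)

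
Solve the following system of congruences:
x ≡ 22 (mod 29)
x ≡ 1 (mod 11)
254

Using the Chinese Remainder Theorem:
M = product of moduli = 319
For equation 1: M_1 = 11, 11 ≡ 11 (mod 29), inverse of 11 mod 29 is 8 (check: 11 × 8 = 88 ≡ 1 (mod 29))
For equation 2: M_2 = 29, 29 ≡ 7 (mod 11), inverse of 29 mod 11 is 8 (check: 7 × 8 = 56 ≡ 1 (mod 11))
Combine: x ≡ Σ r_i×M_i×(M_i⁻¹ mod m_i) = 22×11×8 + 1×29×8 = 1936 + 232 = 2168
2168 mod 319 = 254
x ≡ 254 (mod 319)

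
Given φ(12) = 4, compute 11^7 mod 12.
By Euler: 11^{4} ≡ 1 (mod 12) since gcd(11, 12) = 1. 7 = 1×4 + 3. So 11^{7} ≡ 11^{3} ≡ 11 (mod 12)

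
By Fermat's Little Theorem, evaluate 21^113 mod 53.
By Fermat: 21^{52} ≡ 1 (mod 53). 113 = 2×52 + 9. So 21^{113} ≡ 21^{9} ≡ 12 (mod 53)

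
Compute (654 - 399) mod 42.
3

(654 - 399) = 255
255 mod 42 = 3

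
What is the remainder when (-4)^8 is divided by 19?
(-4) ≡ 15 (mod 19). 8 = 8 (binary 1000). Repeated squaring mod 19: 15^1 ≡ 15; 15^2 ≡ 15² = 225 ≡ 16; 15^4 ≡ 16² = 256 ≡ 9; 15^8 ≡ 9² = 81 ≡ 5. So (-4)^8 ≡ 5 (mod 19).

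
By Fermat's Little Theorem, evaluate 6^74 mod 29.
By Fermat: 6^{28} ≡ 1 (mod 29). 74 = 2×28 + 18. So 6^{74} ≡ 6^{18} ≡ 20 (mod 29)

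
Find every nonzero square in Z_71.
QRs mod 71: {1, 2, 3, 4, 5, 6, 8, 9, 10, 12, 15, 16, 18, 19, 20, 24, 25, 27, 29, 30, 32, 36, 37, 38, 40, 43, 45, 48, 49, 50, 54, 57, 58, 60, 64}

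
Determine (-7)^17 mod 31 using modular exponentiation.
Using repeated squaring. (-7) ≡ 24 (mod 31). 17 = 16 + 1 (binary 10001). Repeated squaring mod 31: 24^1 ≡ 24; 24^2 ≡ 24² = 576 ≡ 18; 24^4 ≡ 18² = 324 ≡ 14; 24^8 ≡ 14² = 196 ≡ 10; 24^16 ≡ 10² = 100 ≡ 7. Multiply: (-7)^17 ≡ 24^16 × 24^1 ≡ 7 × 24 (mod 31): 7 × 24 = 168 ≡ 13. So (-7)^17 ≡ 13 (mod 31).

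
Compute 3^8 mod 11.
8 = 8 (binary 1000). Repeated squaring mod 11: 3^1 ≡ 3; 3^2 ≡ 3² = 9 ≡ 9; 3^4 ≡ 9² = 81 ≡ 4; 3^8 ≡ 4² = 16 ≡ 5. So 3^8 ≡ 5 (mod 11).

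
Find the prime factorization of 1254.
2 × 3 × 11 × 19

Divide by primes starting from smallest:
1254 ÷ 2 = 627
627 ÷ 3 = 209
209 ÷ 11 = 19
19 ÷ 19 = 1

1254 = 2 × 3 × 11 × 19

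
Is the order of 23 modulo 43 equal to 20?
No, the actual order is 21, not 20.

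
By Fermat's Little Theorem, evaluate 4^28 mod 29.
By Fermat's Little Theorem, 4^{28} ≡ 1 (mod 29) since 29 is prime and gcd(4, 29) = 1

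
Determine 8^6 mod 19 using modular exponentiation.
6 = 4 + 2 (binary 110). Repeated squaring mod 19: 8^1 ≡ 8; 8^2 ≡ 8² = 64 ≡ 7; 8^4 ≡ 7² = 49 ≡ 11. Multiply: 8^6 = 8^4 × 8^2 ≡ 11 × 7 (mod 19): 11 × 7 = 77 ≡ 1. So 8^6 ≡ 1 (mod 19).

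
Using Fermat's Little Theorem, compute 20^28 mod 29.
By Fermat's Little Theorem, 20^{28} ≡ 1 (mod 29) since 29 is prime and gcd(20, 29) = 1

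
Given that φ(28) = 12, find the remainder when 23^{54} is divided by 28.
By Euler: 23^{12} ≡ 1 (mod 28) since gcd(23, 28) = 1. 54 = 4×12 + 6. So 23^{54} ≡ 23^{6} ≡ 1 (mod 28)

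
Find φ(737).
660

Prime factorization: 737 = 11 × 67
Using the formula φ(n) = n × Π(1 - 1/p) for each prime factor p:
φ(737) = 737 × (1 - 1/11) × (1 - 1/67)
φ(737) = 660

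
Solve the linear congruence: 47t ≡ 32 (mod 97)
11

Since gcd(47, 97) = 1 divides 32, a solution exists.
Multiply both sides by the inverse of 47 mod 97:
  47^(-1) mod 97 = 64
  x ≡ 64 × 32 ≡ 2048 ≡ 11 (mod 97)
Verification: 47 × 11 = 517 = 5 × 97 + 32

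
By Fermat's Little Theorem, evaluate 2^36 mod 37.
By Fermat's Little Theorem, 2^{36} ≡ 1 (mod 37) since 37 is prime and gcd(2, 37) = 1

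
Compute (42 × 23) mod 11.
9

(42 × 23) = 966
966 mod 11 = 9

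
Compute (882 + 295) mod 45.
7

(882 + 295) = 1177
1177 mod 45 = 7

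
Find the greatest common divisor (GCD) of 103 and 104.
1

Using the Euclidean algorithm:
103 = 0 × 104 + 103
104 = 1 × 103 + 1
103 = 103 × 1 + 0

GCD(103, 104) = 1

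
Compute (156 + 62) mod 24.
2

(156 + 62) = 218
218 mod 24 = 2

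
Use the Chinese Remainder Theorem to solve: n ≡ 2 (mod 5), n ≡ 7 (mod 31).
7

Using the Chinese Remainder Theorem:
M = product of moduli = 155
For equation 1: M_1 = 31, 31 ≡ 1 (mod 5), inverse of 31 mod 5 is 1 (check: 1 × 1 = 1 ≡ 1 (mod 5))
For equation 2: M_2 = 5, 5 ≡ 5 (mod 31), inverse of 5 mod 31 is 25 (check: 5 × 25 = 125 ≡ 1 (mod 31))
Combine: n ≡ Σ r_i×M_i×(M_i⁻¹ mod m_i) = 2×31×1 + 7×5×25 = 62 + 875 = 937
937 mod 155 = 7
n ≡ 7 (mod 155)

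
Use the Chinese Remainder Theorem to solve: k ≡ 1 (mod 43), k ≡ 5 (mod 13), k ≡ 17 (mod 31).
2280

Using the Chinese Remainder Theorem:
M = product of moduli = 17329
For equation 1: M_1 = 403, 403 ≡ 16 (mod 43), inverse of 403 mod 43 is 35 (check: 16 × 35 = 560 ≡ 1 (mod 43))
For equation 2: M_2 = 1333, 1333 ≡ 7 (mod 13), inverse of 1333 mod 13 is 2 (check: 7 × 2 = 14 ≡ 1 (mod 13))
For equation 3: M_3 = 559, 559 ≡ 1 (mod 31), inverse of 559 mod 31 is 1 (check: 1 × 1 = 1 ≡ 1 (mod 31))
Combine: k ≡ Σ r_i×M_i×(M_i⁻¹ mod m_i) = 1×403×35 + 5×1333×2 + 17×559×1 = 14105 + 13330 + 9503 = 36938
36938 mod 17329 = 2280
k ≡ 2280 (mod 17329)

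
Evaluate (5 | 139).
(5/139) = 5^{69} mod 139 = 1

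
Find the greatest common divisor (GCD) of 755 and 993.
1

Using the Euclidean algorithm:
755 = 0 × 993 + 755
993 = 1 × 755 + 238
755 = 3 × 238 + 41
238 = 5 × 41 + 33
41 = 1 × 33 + 8
33 = 4 × 8 + 1
8 = 8 × 1 + 0

GCD(755, 993) = 1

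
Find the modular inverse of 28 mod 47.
28^(-1) ≡ 42 (mod 47). Verification: 28 × 42 = 1176 ≡ 1 (mod 47)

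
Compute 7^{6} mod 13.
12

Using successive squaring:
Binary expansion of 6: 110
Powers of 7 mod 13 (each is the square of the previous):
  7^1 ≡ 7 (mod 13)
  7^2 ≡ 7² = 49 ≡ 10 (mod 13)
  7^4 ≡ 10² = 100 ≡ 9 (mod 13)
6 = 4 + 2, so 7^6 = 7^4 × 7^2 ≡ 9 × 10 (mod 13)
Multiplying step by step:
  9 × 10 = 90 ≡ 12 (mod 13)
Result: 7^6 ≡ 12 (mod 13)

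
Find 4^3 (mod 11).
3 = 2 + 1 (binary 11). Repeated squaring mod 11: 4^1 ≡ 4; 4^2 ≡ 4² = 16 ≡ 5. Multiply: 4^3 = 4^2 × 4^1 ≡ 5 × 4 (mod 11): 5 × 4 = 20 ≡ 9. So 4^3 ≡ 9 (mod 11).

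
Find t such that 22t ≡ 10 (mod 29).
11

Since gcd(22, 29) = 1 divides 10, a solution exists.
Multiply both sides by the inverse of 22 mod 29:
  22^(-1) mod 29 = 4
  x ≡ 4 × 10 ≡ 40 ≡ 11 (mod 29)
Verification: 22 × 11 = 242 = 8 × 29 + 10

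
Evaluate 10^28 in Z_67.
Using repeated squaring. 28 = 16 + 8 + 4 (binary 11100). Repeated squaring mod 67: 10^1 ≡ 10; 10^2 ≡ 10² = 100 ≡ 33; 10^4 ≡ 33² = 1089 ≡ 17; 10^8 ≡ 17² = 289 ≡ 21; 10^16 ≡ 21² = 441 ≡ 39. Multiply: 10^28 = 10^16 × 10^8 × 10^4 ≡ 39 × 21 × 17 (mod 67): 39 × 21 = 819 ≡ 15; 15 × 17 = 255 ≡ 54. So 10^28 ≡ 54 (mod 67).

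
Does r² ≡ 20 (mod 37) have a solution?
By Euler's criterion: 20^{18} ≡ 36 (mod 37). Since this equals -1 (≡ 36), 20 is not a QR.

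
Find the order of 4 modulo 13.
Powers of 4 mod 13: 4^1≡4, 4^2≡3, 4^3≡12, 4^4≡9, 4^5≡10, 4^6≡1. Order = 6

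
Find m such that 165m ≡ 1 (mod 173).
165^(-1) ≡ 108 (mod 173). Verification: 165 × 108 = 17820 ≡ 1 (mod 173)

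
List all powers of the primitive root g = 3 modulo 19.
g^1, g^2, ..., g^{18} mod 19: {3, 9, 8, 5, 15, 7, 2, 6, 18, 16, 10, 11, 14, 4, 12, 17, 13, 1}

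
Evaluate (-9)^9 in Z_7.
(-9) ≡ 5 (mod 7). 9 = 8 + 1 (binary 1001). Repeated squaring mod 7: 5^1 ≡ 5; 5^2 ≡ 5² = 25 ≡ 4; 5^4 ≡ 4² = 16 ≡ 2; 5^8 ≡ 2² = 4 ≡ 4. Multiply: (-9)^9 ≡ 5^8 × 5^1 ≡ 4 × 5 (mod 7): 4 × 5 = 20 ≡ 6. So (-9)^9 ≡ 6 (mod 7).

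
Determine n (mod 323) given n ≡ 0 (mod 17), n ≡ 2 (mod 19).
306

Using the Chinese Remainder Theorem:
M = product of moduli = 323
For equation 1: M_1 = 19, 19 ≡ 2 (mod 17), inverse of 19 mod 17 is 9 (check: 2 × 9 = 18 ≡ 1 (mod 17))
For equation 2: M_2 = 17, 17 ≡ 17 (mod 19), inverse of 17 mod 19 is 9 (check: 17 × 9 = 153 ≡ 1 (mod 19))
Combine: n ≡ Σ r_i×M_i×(M_i⁻¹ mod m_i) = 0×19×9 + 2×17×9 = 0 + 306 = 306
306 mod 323 = 306
n ≡ 306 (mod 323)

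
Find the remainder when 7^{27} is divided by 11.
By Fermat: 7^{10} ≡ 1 (mod 11). 27 = 2×10 + 7. So 7^{27} ≡ 7^{7} ≡ 6 (mod 11)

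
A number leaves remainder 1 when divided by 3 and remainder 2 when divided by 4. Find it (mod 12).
M = 3 × 4 = 12. M₁ = 4, y₁ ≡ 1 (mod 3). M₂ = 3, y₂ ≡ 3 (mod 4). t = 1×4×1 + 2×3×3 ≡ 10 (mod 12)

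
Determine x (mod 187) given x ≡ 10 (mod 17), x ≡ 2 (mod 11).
112

Using the Chinese Remainder Theorem:
M = product of moduli = 187
For equation 1: M_1 = 11, 11 ≡ 11 (mod 17), inverse of 11 mod 17 is 14 (check: 11 × 14 = 154 ≡ 1 (mod 17))
For equation 2: M_2 = 17, 17 ≡ 6 (mod 11), inverse of 17 mod 11 is 2 (check: 6 × 2 = 12 ≡ 1 (mod 11))
Combine: x ≡ Σ r_i×M_i×(M_i⁻¹ mod m_i) = 10×11×14 + 2×17×2 = 1540 + 68 = 1608
1608 mod 187 = 112
x ≡ 112 (mod 187)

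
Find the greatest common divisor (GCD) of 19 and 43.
1

Using the Euclidean algorithm:
19 = 0 × 43 + 19
43 = 2 × 19 + 5
19 = 3 × 5 + 4
5 = 1 × 4 + 1
4 = 4 × 1 + 0

GCD(19, 43) = 1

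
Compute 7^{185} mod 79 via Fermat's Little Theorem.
63

By Fermat's Little Theorem, a^(p-1) ≡ 1 (mod p) for prime p and gcd(a, p) = 1
Here p = 79, so 7^78 ≡ 1 (mod 79)
We can reduce the exponent: 185 mod 78 = 29
So 7^185 ≡ 7^29 (mod 79)
Computing: 7^29 mod 79 = 63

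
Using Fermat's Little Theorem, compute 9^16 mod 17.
By Fermat's Little Theorem, 9^{16} ≡ 1 (mod 17) since 17 is prime and gcd(9, 17) = 1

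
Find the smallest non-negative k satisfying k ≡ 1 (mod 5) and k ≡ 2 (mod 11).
M = 5 × 11 = 55. M₁ = 11, y₁ ≡ 1 (mod 5). M₂ = 5, y₂ ≡ 9 (mod 11). k = 1×11×1 + 2×5×9 ≡ 46 (mod 55)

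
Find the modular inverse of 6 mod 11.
6^(-1) ≡ 2 (mod 11). Verification: 6 × 2 = 12 ≡ 1 (mod 11)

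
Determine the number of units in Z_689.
624

Prime factorization: 689 = 13 × 53
Using the formula φ(n) = n × Π(1 - 1/p) for each prime factor p:
φ(689) = 689 × (1 - 1/13) × (1 - 1/53)
φ(689) = 624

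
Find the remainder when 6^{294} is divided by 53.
By Fermat: 6^{52} ≡ 1 (mod 53). 294 = 5×52 + 34. So 6^{294} ≡ 6^{34} ≡ 46 (mod 53)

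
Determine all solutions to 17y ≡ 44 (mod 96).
76

Since gcd(17, 96) = 1 divides 44, a solution exists.
Multiply both sides by the inverse of 17 mod 96:
  17^(-1) mod 96 = 17
  x ≡ 17 × 44 ≡ 748 ≡ 76 (mod 96)
Verification: 17 × 76 = 1292 = 13 × 96 + 44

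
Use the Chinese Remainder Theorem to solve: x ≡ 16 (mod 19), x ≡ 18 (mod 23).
225

Using the Chinese Remainder Theorem:
M = product of moduli = 437
For equation 1: M_1 = 23, 23 ≡ 4 (mod 19), inverse of 23 mod 19 is 5 (check: 4 × 5 = 20 ≡ 1 (mod 19))
For equation 2: M_2 = 19, 19 ≡ 19 (mod 23), inverse of 19 mod 23 is 17 (check: 19 × 17 = 323 ≡ 1 (mod 23))
Combine: x ≡ Σ r_i×M_i×(M_i⁻¹ mod m_i) = 16×23×5 + 18×19×17 = 1840 + 5814 = 7654
7654 mod 437 = 225
x ≡ 225 (mod 437)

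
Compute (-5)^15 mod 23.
Using repeated squaring. (-5) ≡ 18 (mod 23). 15 = 8 + 4 + 2 + 1 (binary 1111). Repeated squaring mod 23: 18^1 ≡ 18; 18^2 ≡ 18² = 324 ≡ 2; 18^4 ≡ 2² = 4 ≡ 4; 18^8 ≡ 4² = 16 ≡ 16. Multiply: (-5)^15 ≡ 18^8 × 18^4 × 18^2 × 18^1 ≡ 16 × 4 × 2 × 18 (mod 23): 16 × 4 = 64 ≡ 18; 18 × 2 = 36 ≡ 13; 13 × 18 = 234 ≡ 4. So (-5)^15 ≡ 4 (mod 23).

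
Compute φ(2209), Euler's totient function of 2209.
2162

Prime factorization: 2209 = 47^2
Using the formula φ(n) = n × Π(1 - 1/p) for each prime factor p:
φ(2209) = 2209 × (1 - 1/47)
φ(2209) = 2162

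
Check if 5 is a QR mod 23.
By Euler's criterion: 5^{11} ≡ 22 (mod 23). Since this equals -1 (≡ 22), 5 is not a QR.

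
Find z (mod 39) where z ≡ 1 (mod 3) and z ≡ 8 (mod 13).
M = 3 × 13 = 39. M₁ = 13, y₁ ≡ 1 (mod 3). M₂ = 3, y₂ ≡ 9 (mod 13). z = 1×13×1 + 8×3×9 ≡ 34 (mod 39)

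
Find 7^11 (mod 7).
Using repeated squaring. 7 ≡ 0 (mod 7). 11 = 8 + 2 + 1 (binary 1011). Repeated squaring mod 7: 0^1 ≡ 0; 0^2 ≡ 0² = 0 ≡ 0; 0^4 ≡ 0² = 0 ≡ 0; 0^8 ≡ 0² = 0 ≡ 0. Multiply: 7^11 ≡ 0^8 × 0^2 × 0^1 ≡ 0 × 0 × 0 (mod 7): 0 × 0 = 0 ≡ 0; 0 × 0 = 0 ≡ 0. So 7^11 ≡ 0 (mod 7).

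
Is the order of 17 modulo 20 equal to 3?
No, the actual order is 4, not 3.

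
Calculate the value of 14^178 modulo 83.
Using Fermat: 14^{82} ≡ 1 (mod 83). 178 ≡ 14 (mod 82). So 14^{178} ≡ 14^{14} ≡ 75 (mod 83)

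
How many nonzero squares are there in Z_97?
For prime 97, there are (p-1)/2 = (97-1)/2 = 48 quadratic residues (excluding 0).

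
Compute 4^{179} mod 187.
47

Using successive squaring:
Binary expansion of 179: 10110011
Powers of 4 mod 187 (each is the square of the previous):
  4^1 ≡ 4 (mod 187)
  4^2 ≡ 4² = 16 ≡ 16 (mod 187)
  4^4 ≡ 16² = 256 ≡ 69 (mod 187)
  4^8 ≡ 69² = 4761 ≡ 86 (mod 187)
  4^16 ≡ 86² = 7396 ≡ 103 (mod 187)
  4^32 ≡ 103² = 10609 ≡ 137 (mod 187)
  4^64 ≡ 137² = 18769 ≡ 69 (mod 187)
  4^128 ≡ 69² = 4761 ≡ 86 (mod 187)
179 = 128 + 32 + 16 + 2 + 1, so 4^179 = 4^128 × 4^32 × 4^16 × 4^2 × 4^1 ≡ 86 × 137 × 103 × 16 × 4 (mod 187)
Multiplying step by step:
  86 × 137 = 11782 ≡ 1 (mod 187)
  1 × 103 = 103 ≡ 103 (mod 187)
  103 × 16 = 1648 ≡ 152 (mod 187)
  152 × 4 = 608 ≡ 47 (mod 187)
Result: 4^179 ≡ 47 (mod 187)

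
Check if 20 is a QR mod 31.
By Euler's criterion: 20^{15} ≡ 1 (mod 31). Since this equals 1, 20 is a QR.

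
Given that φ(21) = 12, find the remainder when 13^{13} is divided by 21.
By Euler: 13^{12} ≡ 1 (mod 21) since gcd(13, 21) = 1. 13 = 1×12 + 1. So 13^{13} ≡ 13^{1} ≡ 13 (mod 21)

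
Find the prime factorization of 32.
2^5

Divide by primes starting from smallest:
32 ÷ 2 = 16
16 ÷ 2 = 8
8 ÷ 2 = 4
4 ÷ 2 = 2
2 ÷ 2 = 1

32 = 2^5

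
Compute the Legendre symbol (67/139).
(67/139) = 67^{69} mod 139 = 1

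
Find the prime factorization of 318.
2 × 3 × 53

Divide by primes starting from smallest:
318 ÷ 2 = 159
159 ÷ 3 = 53
53 ÷ 53 = 1

318 = 2 × 3 × 53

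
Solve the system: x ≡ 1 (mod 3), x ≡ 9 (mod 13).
M = 3 × 13 = 39. M₁ = 13, y₁ ≡ 1 (mod 3). M₂ = 3, y₂ ≡ 9 (mod 13). x = 1×13×1 + 9×3×9 ≡ 22 (mod 39)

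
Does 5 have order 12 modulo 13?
p - 1 = 12 has prime divisors 2, 3. Check 5^(12/q) mod 13 for each: 5^(12/2) = 5^6 ≡ 12, 5^(12/3) = 5^4 ≡ 1 (mod 13). Since 5^4 ≡ 1 (mod 13), the order of 5 divides 4 (in fact the order is 4) ≠ 12, so it is not a primitive root.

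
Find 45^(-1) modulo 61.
19

Using Extended Euclidean Algorithm:
gcd(45, 61) = 1
Bezout coefficients: 45 × 19 + 61 × -14 = 1
So 45 × 19 ≡ 1 (mod 61)
The inverse is 19 mod 61 = 19
Verification: 45 × 19 = 855 = 14 × 61 + 1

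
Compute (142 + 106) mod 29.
16

(142 + 106) = 248
248 mod 29 = 16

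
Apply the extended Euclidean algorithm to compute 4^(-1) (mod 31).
Extended GCD: 4(8) + 31(-1) = 1. So 4^(-1) ≡ 8 ≡ 8 (mod 31). Verify: 4 × 8 = 32 ≡ 1 (mod 31)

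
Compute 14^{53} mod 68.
12

Using successive squaring:
Binary expansion of 53: 110101
Powers of 14 mod 68 (each is the square of the previous):
  14^1 ≡ 14 (mod 68)
  14^2 ≡ 14² = 196 ≡ 60 (mod 68)
  14^4 ≡ 60² = 3600 ≡ 64 (mod 68)
  14^8 ≡ 64² = 4096 ≡ 16 (mod 68)
  14^16 ≡ 16² = 256 ≡ 52 (mod 68)
  14^32 ≡ 52² = 2704 ≡ 52 (mod 68)
53 = 32 + 16 + 4 + 1, so 14^53 = 14^32 × 14^16 × 14^4 × 14^1 ≡ 52 × 52 × 64 × 14 (mod 68)
Multiplying step by step:
  52 × 52 = 2704 ≡ 52 (mod 68)
  52 × 64 = 3328 ≡ 64 (mod 68)
  64 × 14 = 896 ≡ 12 (mod 68)
Result: 14^53 ≡ 12 (mod 68)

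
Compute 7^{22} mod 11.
5

Using successive squaring:
Binary expansion of 22: 10110
Powers of 7 mod 11 (each is the square of the previous):
  7^1 ≡ 7 (mod 11)
  7^2 ≡ 7² = 49 ≡ 5 (mod 11)
  7^4 ≡ 5² = 25 ≡ 3 (mod 11)
  7^8 ≡ 3² = 9 ≡ 9 (mod 11)
  7^16 ≡ 9² = 81 ≡ 4 (mod 11)
22 = 16 + 4 + 2, so 7^22 = 7^16 × 7^4 × 7^2 ≡ 4 × 3 × 5 (mod 11)
Multiplying step by step:
  4 × 3 = 12 ≡ 1 (mod 11)
  1 × 5 = 5 ≡ 5 (mod 11)
Result: 7^22 ≡ 5 (mod 11)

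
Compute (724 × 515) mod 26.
20

(724 × 515) = 372860
372860 mod 26 = 20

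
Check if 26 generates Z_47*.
p - 1 = 46 has prime divisors 2, 23. Check 26^(46/q) mod 47 for each: 26^(46/2) = 26^23 ≡ 46, 26^(46/23) = 26^2 ≡ 18 (mod 47). None of these is 1, so 26 has order 46 = φ(47), so it is a primitive root mod 47.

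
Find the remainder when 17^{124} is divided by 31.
By Fermat: 17^{30} ≡ 1 (mod 31). 124 = 4×30 + 4. So 17^{124} ≡ 17^{4} ≡ 7 (mod 31)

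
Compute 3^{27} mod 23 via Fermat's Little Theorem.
13

By Fermat's Little Theorem, a^(p-1) ≡ 1 (mod p) for prime p and gcd(a, p) = 1
Here p = 23, so 3^22 ≡ 1 (mod 23)
We can reduce the exponent: 27 mod 22 = 5
So 3^27 ≡ 3^5 (mod 23)
Computing: 3^5 mod 23 = 13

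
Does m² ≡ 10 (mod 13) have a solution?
By Euler's criterion: 10^{6} ≡ 1 (mod 13). Since this equals 1, 10 is a QR.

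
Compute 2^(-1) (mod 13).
7

Using Extended Euclidean Algorithm:
gcd(2, 13) = 1
Bezout coefficients: 2 × -6 + 13 × 1 = 1
So 2 × -6 ≡ 1 (mod 13)
The inverse is -6 mod 13 = 7
Verification: 2 × 7 = 14 = 1 × 13 + 1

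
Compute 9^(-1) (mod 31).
9^(-1) ≡ 7 (mod 31). Verification: 9 × 7 = 63 ≡ 1 (mod 31)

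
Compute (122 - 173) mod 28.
5

(122 - 173) = -51
-51 mod 28 = 5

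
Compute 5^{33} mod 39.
5

Using successive squaring:
Binary expansion of 33: 100001
Powers of 5 mod 39 (each is the square of the previous):
  5^1 ≡ 5 (mod 39)
  5^2 ≡ 5² = 25 ≡ 25 (mod 39)
  5^4 ≡ 25² = 625 ≡ 1 (mod 39)
  5^8 ≡ 1² = 1 ≡ 1 (mod 39)
  5^16 ≡ 1² = 1 ≡ 1 (mod 39)
  5^32 ≡ 1² = 1 ≡ 1 (mod 39)
33 = 32 + 1, so 5^33 = 5^32 × 5^1 ≡ 1 × 5 (mod 39)
Multiplying step by step:
  1 × 5 = 5 ≡ 5 (mod 39)
Result: 5^33 ≡ 5 (mod 39)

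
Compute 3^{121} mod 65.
3

Using successive squaring:
Binary expansion of 121: 1111001
Powers of 3 mod 65 (each is the square of the previous):
  3^1 ≡ 3 (mod 65)
  3^2 ≡ 3² = 9 ≡ 9 (mod 65)
  3^4 ≡ 9² = 81 ≡ 16 (mod 65)
  3^8 ≡ 16² = 256 ≡ 61 (mod 65)
  3^16 ≡ 61² = 3721 ≡ 16 (mod 65)
  3^32 ≡ 16² = 256 ≡ 61 (mod 65)
  3^64 ≡ 61² = 3721 ≡ 16 (mod 65)
121 = 64 + 32 + 16 + 8 + 1, so 3^121 = 3^64 × 3^32 × 3^16 × 3^8 × 3^1 ≡ 16 × 61 × 16 × 61 × 3 (mod 65)
Multiplying step by step:
  16 × 61 = 976 ≡ 1 (mod 65)
  1 × 16 = 16 ≡ 16 (mod 65)
  16 × 61 = 976 ≡ 1 (mod 65)
  1 × 3 = 3 ≡ 3 (mod 65)
Result: 3^121 ≡ 3 (mod 65)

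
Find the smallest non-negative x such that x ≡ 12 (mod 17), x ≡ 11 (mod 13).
63

Using the Chinese Remainder Theorem:
M = product of moduli = 221
For equation 1: M_1 = 13, 13 ≡ 13 (mod 17), inverse of 13 mod 17 is 4 (check: 13 × 4 = 52 ≡ 1 (mod 17))
For equation 2: M_2 = 17, 17 ≡ 4 (mod 13), inverse of 17 mod 13 is 10 (check: 4 × 10 = 40 ≡ 1 (mod 13))
Combine: x ≡ Σ r_i×M_i×(M_i⁻¹ mod m_i) = 12×13×4 + 11×17×10 = 624 + 1870 = 2494
2494 mod 221 = 63
x ≡ 63 (mod 221)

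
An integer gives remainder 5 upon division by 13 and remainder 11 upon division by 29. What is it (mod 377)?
M = 13 × 29 = 377. M₁ = 29, y₁ ≡ 9 (mod 13). M₂ = 13, y₂ ≡ 9 (mod 29). n = 5×29×9 + 11×13×9 ≡ 330 (mod 377). The smallest positive such number is 330.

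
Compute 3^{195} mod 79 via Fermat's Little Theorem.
78

By Fermat's Little Theorem, a^(p-1) ≡ 1 (mod p) for prime p and gcd(a, p) = 1
Here p = 79, so 3^78 ≡ 1 (mod 79)
We can reduce the exponent: 195 mod 78 = 39
So 3^195 ≡ 3^39 (mod 79)
Computing: 3^39 mod 79 = 78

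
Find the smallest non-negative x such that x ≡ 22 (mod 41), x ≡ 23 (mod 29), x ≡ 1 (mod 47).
43523

Using the Chinese Remainder Theorem:
M = product of moduli = 55883
For equation 1: M_1 = 1363, 1363 ≡ 10 (mod 41), inverse of 1363 mod 41 is 37 (check: 10 × 37 = 370 ≡ 1 (mod 41))
For equation 2: M_2 = 1927, 1927 ≡ 13 (mod 29), inverse of 1927 mod 29 is 9 (check: 13 × 9 = 117 ≡ 1 (mod 29))
For equation 3: M_3 = 1189, 1189 ≡ 14 (mod 47), inverse of 1189 mod 47 is 37 (check: 14 × 37 = 518 ≡ 1 (mod 47))
Combine: x ≡ Σ r_i×M_i×(M_i⁻¹ mod m_i) = 22×1363×37 + 23×1927×9 + 1×1189×37 = 1109482 + 398889 + 43993 = 1552364
1552364 mod 55883 = 43523
x ≡ 43523 (mod 55883)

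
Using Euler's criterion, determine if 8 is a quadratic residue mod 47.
By Euler's criterion: 8^{23} ≡ 1 (mod 47). Since this equals 1, 8 is a QR.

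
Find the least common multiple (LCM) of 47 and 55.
2585

First find GCD(47, 55) using the Euclidean algorithm:
47 = 0 × 55 + 47
55 = 1 × 47 + 8
47 = 5 × 8 + 7
8 = 1 × 7 + 1
7 = 7 × 1 + 0
GCD(47, 55) = 1

LCM formula: LCM(a, b) = (a × b) / GCD(a, b)
LCM(47, 55) = (47 × 55) / 1
LCM(47, 55) = 2585 / 1
LCM(47, 55) = 2585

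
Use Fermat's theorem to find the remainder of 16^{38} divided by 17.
1

By Fermat's Little Theorem, a^(p-1) ≡ 1 (mod p) for prime p and gcd(a, p) = 1
Here p = 17, so 16^16 ≡ 1 (mod 17)
We can reduce the exponent: 38 mod 16 = 6
So 16^38 ≡ 16^6 (mod 17)
Computing: 16^6 mod 17 = 1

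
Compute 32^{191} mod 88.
32

Using successive squaring:
Binary expansion of 191: 10111111
Powers of 32 mod 88 (each is the square of the previous):
  32^1 ≡ 32 (mod 88)
  32^2 ≡ 32² = 1024 ≡ 56 (mod 88)
  32^4 ≡ 56² = 3136 ≡ 56 (mod 88)
  32^8 ≡ 56² = 3136 ≡ 56 (mod 88)
  32^16 ≡ 56² = 3136 ≡ 56 (mod 88)
  32^32 ≡ 56² = 3136 ≡ 56 (mod 88)
  32^64 ≡ 56² = 3136 ≡ 56 (mod 88)
  32^128 ≡ 56² = 3136 ≡ 56 (mod 88)
191 = 128 + 32 + 16 + 8 + 4 + 2 + 1, so 32^191 = 32^128 × 32^32 × 32^16 × 32^8 × 32^4 × 32^2 × 32^1 ≡ 56 × 56 × 56 × 56 × 56 × 56 × 32 (mod 88)
Multiplying step by step:
  56 × 56 = 3136 ≡ 56 (mod 88)
  56 × 56 = 3136 ≡ 56 (mod 88)
  56 × 56 = 3136 ≡ 56 (mod 88)
  56 × 56 = 3136 ≡ 56 (mod 88)
  56 × 56 = 3136 ≡ 56 (mod 88)
  56 × 32 = 1792 ≡ 32 (mod 88)
Result: 32^191 ≡ 32 (mod 88)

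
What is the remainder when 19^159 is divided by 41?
Using Fermat: 19^{40} ≡ 1 (mod 41). 159 ≡ 39 (mod 40). So 19^{159} ≡ 19^{39} ≡ 13 (mod 41)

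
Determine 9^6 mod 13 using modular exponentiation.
6 = 4 + 2 (binary 110). Repeated squaring mod 13: 9^1 ≡ 9; 9^2 ≡ 9² = 81 ≡ 3; 9^4 ≡ 3² = 9 ≡ 9. Multiply: 9^6 = 9^4 × 9^2 ≡ 9 × 3 (mod 13): 9 × 3 = 27 ≡ 1. So 9^6 ≡ 1 (mod 13).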